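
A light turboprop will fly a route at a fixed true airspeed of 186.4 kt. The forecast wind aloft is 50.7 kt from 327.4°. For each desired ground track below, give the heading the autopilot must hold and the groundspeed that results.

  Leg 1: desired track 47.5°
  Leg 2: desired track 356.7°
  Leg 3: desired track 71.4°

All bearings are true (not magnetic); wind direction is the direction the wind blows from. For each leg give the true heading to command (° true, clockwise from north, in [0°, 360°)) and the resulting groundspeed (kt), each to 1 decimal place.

Leg 1: heading=32.0°, groundspeed=170.9 kt
Leg 2: heading=349.1°, groundspeed=140.5 kt
Leg 3: heading=56.1°, groundspeed=192.1 kt

Leg 1: desired track 47.5°; wind correction -15.5° → command heading 32.0°, groundspeed 170.9 kt
Leg 2: desired track 356.7°; wind correction -7.6° → command heading 349.1°, groundspeed 140.5 kt
Leg 3: desired track 71.4°; wind correction -15.3° → command heading 56.1°, groundspeed 192.1 kt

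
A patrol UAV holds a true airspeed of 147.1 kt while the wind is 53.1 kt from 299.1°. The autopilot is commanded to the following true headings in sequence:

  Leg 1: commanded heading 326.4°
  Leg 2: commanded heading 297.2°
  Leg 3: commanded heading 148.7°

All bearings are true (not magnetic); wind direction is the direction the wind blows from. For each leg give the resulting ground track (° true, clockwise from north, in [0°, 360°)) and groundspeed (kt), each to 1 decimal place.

Leg 1: heading 326.4°; drift +13.7° → track 340.1°, groundspeed 102.8 kt
Leg 2: heading 297.2°; drift -1.1° → track 296.1°, groundspeed 94.0 kt
Leg 3: heading 148.7°; drift -7.7° → track 141.0°, groundspeed 195.0 kt

Leg 1: track=340.1°, groundspeed=102.8 kt
Leg 2: track=296.1°, groundspeed=94.0 kt
Leg 3: track=141.0°, groundspeed=195.0 kt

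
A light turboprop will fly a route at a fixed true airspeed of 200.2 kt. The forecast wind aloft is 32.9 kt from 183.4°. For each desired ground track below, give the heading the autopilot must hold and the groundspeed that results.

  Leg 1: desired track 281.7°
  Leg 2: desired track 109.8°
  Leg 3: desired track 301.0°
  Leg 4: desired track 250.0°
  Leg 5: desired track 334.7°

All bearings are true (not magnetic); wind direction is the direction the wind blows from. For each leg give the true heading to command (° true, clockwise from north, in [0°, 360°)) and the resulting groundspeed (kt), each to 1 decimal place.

Leg 1: desired track 281.7°; wind correction -9.4° → command heading 272.3°, groundspeed 202.3 kt
Leg 2: desired track 109.8°; wind correction +9.1° → command heading 118.9°, groundspeed 188.4 kt
Leg 3: desired track 301.0°; wind correction -8.4° → command heading 292.6°, groundspeed 213.3 kt
Leg 4: desired track 250.0°; wind correction -8.7° → command heading 241.3°, groundspeed 184.8 kt
Leg 5: desired track 334.7°; wind correction -4.5° → command heading 330.2°, groundspeed 228.4 kt

Leg 1: heading=272.3°, groundspeed=202.3 kt
Leg 2: heading=118.9°, groundspeed=188.4 kt
Leg 3: heading=292.6°, groundspeed=213.3 kt
Leg 4: heading=241.3°, groundspeed=184.8 kt
Leg 5: heading=330.2°, groundspeed=228.4 kt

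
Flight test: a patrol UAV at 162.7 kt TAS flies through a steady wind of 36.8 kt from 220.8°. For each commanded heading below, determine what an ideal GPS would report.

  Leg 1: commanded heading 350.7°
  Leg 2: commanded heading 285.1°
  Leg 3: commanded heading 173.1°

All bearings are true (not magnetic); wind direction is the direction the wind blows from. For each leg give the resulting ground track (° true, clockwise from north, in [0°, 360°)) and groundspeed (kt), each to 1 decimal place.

Leg 1: heading 350.7°; drift +8.6° → track 359.3°, groundspeed 188.4 kt
Leg 2: heading 285.1°; drift +12.7° → track 297.8°, groundspeed 150.4 kt
Leg 3: heading 173.1°; drift -11.2° → track 161.9°, groundspeed 140.6 kt

Leg 1: track=359.3°, groundspeed=188.4 kt
Leg 2: track=297.8°, groundspeed=150.4 kt
Leg 3: track=161.9°, groundspeed=140.6 kt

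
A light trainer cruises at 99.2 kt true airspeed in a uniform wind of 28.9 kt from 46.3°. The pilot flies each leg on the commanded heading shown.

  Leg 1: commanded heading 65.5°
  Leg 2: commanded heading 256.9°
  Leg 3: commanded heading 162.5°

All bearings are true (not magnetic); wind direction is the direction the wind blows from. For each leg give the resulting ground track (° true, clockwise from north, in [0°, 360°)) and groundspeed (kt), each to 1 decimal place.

Leg 1: heading 65.5°; drift +7.5° → track 73.0°, groundspeed 72.5 kt
Leg 2: heading 256.9°; drift -6.8° → track 250.1°, groundspeed 124.9 kt
Leg 3: heading 162.5°; drift +13.0° → track 175.5°, groundspeed 114.9 kt

Leg 1: track=73.0°, groundspeed=72.5 kt
Leg 2: track=250.1°, groundspeed=124.9 kt
Leg 3: track=175.5°, groundspeed=114.9 kt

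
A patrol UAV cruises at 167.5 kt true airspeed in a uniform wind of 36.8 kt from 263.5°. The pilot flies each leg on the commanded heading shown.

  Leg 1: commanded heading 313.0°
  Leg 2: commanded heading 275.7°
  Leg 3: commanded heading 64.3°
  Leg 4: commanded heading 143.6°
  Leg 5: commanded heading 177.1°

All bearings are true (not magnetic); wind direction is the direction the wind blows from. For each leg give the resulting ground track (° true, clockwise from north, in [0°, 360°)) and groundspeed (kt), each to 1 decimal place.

Leg 1: heading 313.0°; drift +11.0° → track 324.0°, groundspeed 146.3 kt
Leg 2: heading 275.7°; drift +3.4° → track 279.1°, groundspeed 131.8 kt
Leg 3: heading 64.3°; drift +3.4° → track 67.7°, groundspeed 202.6 kt
Leg 4: heading 143.6°; drift -9.7° → track 133.9°, groundspeed 188.6 kt
Leg 5: heading 177.1°; drift -12.5° → track 164.6°, groundspeed 169.2 kt

Leg 1: track=324.0°, groundspeed=146.3 kt
Leg 2: track=279.1°, groundspeed=131.8 kt
Leg 3: track=67.7°, groundspeed=202.6 kt
Leg 4: track=133.9°, groundspeed=188.6 kt
Leg 5: track=164.6°, groundspeed=169.2 kt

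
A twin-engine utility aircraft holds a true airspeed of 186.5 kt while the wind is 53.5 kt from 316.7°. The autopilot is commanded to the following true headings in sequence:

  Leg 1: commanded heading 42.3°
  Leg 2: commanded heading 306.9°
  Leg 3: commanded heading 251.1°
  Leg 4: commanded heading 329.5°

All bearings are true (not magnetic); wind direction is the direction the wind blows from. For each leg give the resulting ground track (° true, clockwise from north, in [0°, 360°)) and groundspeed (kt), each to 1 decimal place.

Leg 1: heading 42.3°; drift +16.3° → track 58.6°, groundspeed 190.0 kt
Leg 2: heading 306.9°; drift -3.9° → track 303.0°, groundspeed 134.1 kt
Leg 3: heading 251.1°; drift -16.5° → track 234.6°, groundspeed 171.5 kt
Leg 4: heading 329.5°; drift +5.0° → track 334.5°, groundspeed 134.9 kt

Leg 1: track=58.6°, groundspeed=190.0 kt
Leg 2: track=303.0°, groundspeed=134.1 kt
Leg 3: track=234.6°, groundspeed=171.5 kt
Leg 4: track=334.5°, groundspeed=134.9 kt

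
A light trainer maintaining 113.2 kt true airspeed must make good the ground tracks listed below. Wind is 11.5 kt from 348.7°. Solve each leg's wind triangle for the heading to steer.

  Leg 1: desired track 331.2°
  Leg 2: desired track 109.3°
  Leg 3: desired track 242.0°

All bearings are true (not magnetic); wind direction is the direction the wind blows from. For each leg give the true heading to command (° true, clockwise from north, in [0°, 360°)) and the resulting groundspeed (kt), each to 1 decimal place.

Leg 1: heading=333.0°, groundspeed=102.2 kt
Leg 2: heading=104.3°, groundspeed=118.6 kt
Leg 3: heading=247.6°, groundspeed=116.0 kt

Leg 1: desired track 331.2°; wind correction +1.8° → command heading 333.0°, groundspeed 102.2 kt
Leg 2: desired track 109.3°; wind correction -5.0° → command heading 104.3°, groundspeed 118.6 kt
Leg 3: desired track 242.0°; wind correction +5.6° → command heading 247.6°, groundspeed 116.0 kt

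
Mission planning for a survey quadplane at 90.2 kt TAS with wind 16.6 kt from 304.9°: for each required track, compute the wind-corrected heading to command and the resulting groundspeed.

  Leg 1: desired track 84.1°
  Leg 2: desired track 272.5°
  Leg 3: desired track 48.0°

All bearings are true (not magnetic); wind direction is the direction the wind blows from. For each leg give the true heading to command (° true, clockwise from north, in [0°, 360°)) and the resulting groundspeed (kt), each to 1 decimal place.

Leg 1: heading=77.2°, groundspeed=102.1 kt
Leg 2: heading=278.2°, groundspeed=75.7 kt
Leg 3: heading=37.7°, groundspeed=92.5 kt

Leg 1: desired track 84.1°; wind correction -6.9° → command heading 77.2°, groundspeed 102.1 kt
Leg 2: desired track 272.5°; wind correction +5.7° → command heading 278.2°, groundspeed 75.7 kt
Leg 3: desired track 48.0°; wind correction -10.3° → command heading 37.7°, groundspeed 92.5 kt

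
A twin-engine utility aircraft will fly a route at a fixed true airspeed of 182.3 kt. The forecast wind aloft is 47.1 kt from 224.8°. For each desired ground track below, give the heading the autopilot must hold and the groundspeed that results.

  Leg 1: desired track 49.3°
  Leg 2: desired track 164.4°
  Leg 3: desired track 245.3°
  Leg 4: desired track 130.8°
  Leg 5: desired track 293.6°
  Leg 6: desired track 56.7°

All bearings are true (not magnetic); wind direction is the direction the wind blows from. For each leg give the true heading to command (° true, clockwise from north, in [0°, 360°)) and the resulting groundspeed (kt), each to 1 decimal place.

Leg 1: heading=50.5°, groundspeed=229.2 kt
Leg 2: heading=177.4°, groundspeed=154.4 kt
Leg 3: heading=240.1°, groundspeed=137.4 kt
Leg 4: heading=145.7°, groundspeed=179.4 kt
Leg 5: heading=279.7°, groundspeed=159.9 kt
Leg 6: heading=59.8°, groundspeed=228.1 kt

Leg 1: desired track 49.3°; wind correction +1.2° → command heading 50.5°, groundspeed 229.2 kt
Leg 2: desired track 164.4°; wind correction +13.0° → command heading 177.4°, groundspeed 154.4 kt
Leg 3: desired track 245.3°; wind correction -5.2° → command heading 240.1°, groundspeed 137.4 kt
Leg 4: desired track 130.8°; wind correction +14.9° → command heading 145.7°, groundspeed 179.4 kt
Leg 5: desired track 293.6°; wind correction -13.9° → command heading 279.7°, groundspeed 159.9 kt
Leg 6: desired track 56.7°; wind correction +3.1° → command heading 59.8°, groundspeed 228.1 kt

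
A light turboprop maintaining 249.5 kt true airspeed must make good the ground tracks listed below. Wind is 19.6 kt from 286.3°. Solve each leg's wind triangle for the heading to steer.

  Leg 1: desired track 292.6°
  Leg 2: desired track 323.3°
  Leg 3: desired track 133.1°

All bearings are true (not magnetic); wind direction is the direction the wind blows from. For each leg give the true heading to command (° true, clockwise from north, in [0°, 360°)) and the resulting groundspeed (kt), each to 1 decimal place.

Leg 1: heading=292.1°, groundspeed=230.0 kt
Leg 2: heading=320.6°, groundspeed=233.6 kt
Leg 3: heading=135.1°, groundspeed=266.8 kt

Leg 1: desired track 292.6°; wind correction -0.5° → command heading 292.1°, groundspeed 230.0 kt
Leg 2: desired track 323.3°; wind correction -2.7° → command heading 320.6°, groundspeed 233.6 kt
Leg 3: desired track 133.1°; wind correction +2.0° → command heading 135.1°, groundspeed 266.8 kt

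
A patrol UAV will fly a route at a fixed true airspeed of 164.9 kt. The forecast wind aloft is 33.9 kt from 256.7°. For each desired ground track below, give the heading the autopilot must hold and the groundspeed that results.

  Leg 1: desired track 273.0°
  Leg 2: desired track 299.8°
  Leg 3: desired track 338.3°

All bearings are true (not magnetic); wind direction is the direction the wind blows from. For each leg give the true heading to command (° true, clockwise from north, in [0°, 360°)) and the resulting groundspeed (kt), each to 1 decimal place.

Leg 1: heading=269.7°, groundspeed=132.1 kt
Leg 2: heading=291.7°, groundspeed=138.5 kt
Leg 3: heading=326.6°, groundspeed=156.5 kt

Leg 1: desired track 273.0°; wind correction -3.3° → command heading 269.7°, groundspeed 132.1 kt
Leg 2: desired track 299.8°; wind correction -8.1° → command heading 291.7°, groundspeed 138.5 kt
Leg 3: desired track 338.3°; wind correction -11.7° → command heading 326.6°, groundspeed 156.5 kt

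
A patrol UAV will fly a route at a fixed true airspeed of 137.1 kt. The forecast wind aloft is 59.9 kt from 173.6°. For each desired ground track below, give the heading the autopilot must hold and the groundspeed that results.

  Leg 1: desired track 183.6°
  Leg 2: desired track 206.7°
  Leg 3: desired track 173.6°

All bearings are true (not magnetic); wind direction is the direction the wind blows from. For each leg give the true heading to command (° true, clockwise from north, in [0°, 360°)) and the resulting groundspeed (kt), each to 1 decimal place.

Leg 1: desired track 183.6°; wind correction -4.4° → command heading 179.2°, groundspeed 77.7 kt
Leg 2: desired track 206.7°; wind correction -13.8° → command heading 192.9°, groundspeed 83.0 kt
Leg 3: desired track 173.6°; wind correction +0.0° → command heading 173.6°, groundspeed 77.2 kt

Leg 1: heading=179.2°, groundspeed=77.7 kt
Leg 2: heading=192.9°, groundspeed=83.0 kt
Leg 3: heading=173.6°, groundspeed=77.2 kt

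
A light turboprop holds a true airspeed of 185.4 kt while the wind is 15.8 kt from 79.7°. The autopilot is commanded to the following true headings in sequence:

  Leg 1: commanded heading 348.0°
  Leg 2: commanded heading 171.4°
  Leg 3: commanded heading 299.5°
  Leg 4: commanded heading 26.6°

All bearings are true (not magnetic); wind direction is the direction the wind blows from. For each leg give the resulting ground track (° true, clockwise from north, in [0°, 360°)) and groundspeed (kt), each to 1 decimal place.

Leg 1: track=343.1°, groundspeed=186.5 kt
Leg 2: track=176.3°, groundspeed=186.5 kt
Leg 3: track=296.6°, groundspeed=197.8 kt
Leg 4: track=22.5°, groundspeed=176.4 kt

Leg 1: heading 348.0°; drift -4.9° → track 343.1°, groundspeed 186.5 kt
Leg 2: heading 171.4°; drift +4.9° → track 176.3°, groundspeed 186.5 kt
Leg 3: heading 299.5°; drift -2.9° → track 296.6°, groundspeed 197.8 kt
Leg 4: heading 26.6°; drift -4.1° → track 22.5°, groundspeed 176.4 kt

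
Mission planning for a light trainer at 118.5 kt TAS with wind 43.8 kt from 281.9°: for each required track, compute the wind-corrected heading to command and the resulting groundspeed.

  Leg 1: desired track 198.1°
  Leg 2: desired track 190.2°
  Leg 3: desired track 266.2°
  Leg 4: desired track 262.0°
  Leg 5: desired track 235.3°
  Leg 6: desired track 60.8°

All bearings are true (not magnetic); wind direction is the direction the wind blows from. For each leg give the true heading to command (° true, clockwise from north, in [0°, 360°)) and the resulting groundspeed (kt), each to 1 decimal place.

Leg 1: heading=219.7°, groundspeed=105.5 kt
Leg 2: heading=211.9°, groundspeed=111.4 kt
Leg 3: heading=271.9°, groundspeed=75.7 kt
Leg 4: heading=269.2°, groundspeed=76.4 kt
Leg 5: heading=250.9°, groundspeed=84.1 kt
Leg 6: heading=46.7°, groundspeed=148.0 kt

Leg 1: desired track 198.1°; wind correction +21.6° → command heading 219.7°, groundspeed 105.5 kt
Leg 2: desired track 190.2°; wind correction +21.7° → command heading 211.9°, groundspeed 111.4 kt
Leg 3: desired track 266.2°; wind correction +5.7° → command heading 271.9°, groundspeed 75.7 kt
Leg 4: desired track 262.0°; wind correction +7.2° → command heading 269.2°, groundspeed 76.4 kt
Leg 5: desired track 235.3°; wind correction +15.6° → command heading 250.9°, groundspeed 84.1 kt
Leg 6: desired track 60.8°; wind correction -14.1° → command heading 46.7°, groundspeed 148.0 kt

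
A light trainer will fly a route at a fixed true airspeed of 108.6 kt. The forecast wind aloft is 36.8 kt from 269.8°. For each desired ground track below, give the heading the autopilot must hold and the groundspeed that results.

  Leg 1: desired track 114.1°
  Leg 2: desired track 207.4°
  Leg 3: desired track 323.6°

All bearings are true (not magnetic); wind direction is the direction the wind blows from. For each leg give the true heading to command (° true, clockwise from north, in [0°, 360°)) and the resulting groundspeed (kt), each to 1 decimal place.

Leg 1: heading=122.1°, groundspeed=141.1 kt
Leg 2: heading=224.9°, groundspeed=86.5 kt
Leg 3: heading=307.7°, groundspeed=82.7 kt

Leg 1: desired track 114.1°; wind correction +8.0° → command heading 122.1°, groundspeed 141.1 kt
Leg 2: desired track 207.4°; wind correction +17.5° → command heading 224.9°, groundspeed 86.5 kt
Leg 3: desired track 323.6°; wind correction -15.9° → command heading 307.7°, groundspeed 82.7 kt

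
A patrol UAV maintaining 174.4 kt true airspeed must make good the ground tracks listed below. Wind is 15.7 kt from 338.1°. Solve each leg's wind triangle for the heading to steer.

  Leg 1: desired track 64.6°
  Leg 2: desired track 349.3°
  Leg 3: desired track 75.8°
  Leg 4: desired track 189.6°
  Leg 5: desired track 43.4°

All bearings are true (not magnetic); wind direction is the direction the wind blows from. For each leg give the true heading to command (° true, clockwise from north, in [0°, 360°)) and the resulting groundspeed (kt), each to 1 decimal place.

Leg 1: desired track 64.6°; wind correction -5.2° → command heading 59.4°, groundspeed 172.7 kt
Leg 2: desired track 349.3°; wind correction -1.0° → command heading 348.3°, groundspeed 159.0 kt
Leg 3: desired track 75.8°; wind correction -5.1° → command heading 70.7°, groundspeed 175.8 kt
Leg 4: desired track 189.6°; wind correction +2.7° → command heading 192.3°, groundspeed 187.6 kt
Leg 5: desired track 43.4°; wind correction -4.7° → command heading 38.7°, groundspeed 167.3 kt

Leg 1: heading=59.4°, groundspeed=172.7 kt
Leg 2: heading=348.3°, groundspeed=159.0 kt
Leg 3: heading=70.7°, groundspeed=175.8 kt
Leg 4: heading=192.3°, groundspeed=187.6 kt
Leg 5: heading=38.7°, groundspeed=167.3 kt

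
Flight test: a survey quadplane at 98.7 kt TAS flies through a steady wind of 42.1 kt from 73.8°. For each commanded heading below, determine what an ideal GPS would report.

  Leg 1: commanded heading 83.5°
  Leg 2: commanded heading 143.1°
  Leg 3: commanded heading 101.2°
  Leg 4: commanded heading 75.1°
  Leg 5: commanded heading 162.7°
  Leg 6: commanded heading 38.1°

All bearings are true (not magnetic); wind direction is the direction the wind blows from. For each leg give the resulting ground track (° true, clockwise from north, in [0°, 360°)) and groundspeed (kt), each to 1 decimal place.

Leg 1: track=90.6°, groundspeed=57.6 kt
Leg 2: track=168.3°, groundspeed=92.6 kt
Leg 3: track=118.7°, groundspeed=64.3 kt
Leg 4: track=76.1°, groundspeed=56.6 kt
Leg 5: track=186.0°, groundspeed=106.6 kt
Leg 6: track=17.3°, groundspeed=69.0 kt

Leg 1: heading 83.5°; drift +7.1° → track 90.6°, groundspeed 57.6 kt
Leg 2: heading 143.1°; drift +25.2° → track 168.3°, groundspeed 92.6 kt
Leg 3: heading 101.2°; drift +17.5° → track 118.7°, groundspeed 64.3 kt
Leg 4: heading 75.1°; drift +1.0° → track 76.1°, groundspeed 56.6 kt
Leg 5: heading 162.7°; drift +23.3° → track 186.0°, groundspeed 106.6 kt
Leg 6: heading 38.1°; drift -20.8° → track 17.3°, groundspeed 69.0 kt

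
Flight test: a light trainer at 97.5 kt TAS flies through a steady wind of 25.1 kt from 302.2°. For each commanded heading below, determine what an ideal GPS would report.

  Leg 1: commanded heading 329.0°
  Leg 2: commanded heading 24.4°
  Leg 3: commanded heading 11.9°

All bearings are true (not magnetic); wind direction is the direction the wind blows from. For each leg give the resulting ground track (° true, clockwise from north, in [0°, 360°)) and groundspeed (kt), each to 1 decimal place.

Leg 1: track=337.6°, groundspeed=75.9 kt
Leg 2: track=39.2°, groundspeed=97.3 kt
Leg 3: track=26.7°, groundspeed=91.9 kt

Leg 1: heading 329.0°; drift +8.6° → track 337.6°, groundspeed 75.9 kt
Leg 2: heading 24.4°; drift +14.8° → track 39.2°, groundspeed 97.3 kt
Leg 3: heading 11.9°; drift +14.8° → track 26.7°, groundspeed 91.9 kt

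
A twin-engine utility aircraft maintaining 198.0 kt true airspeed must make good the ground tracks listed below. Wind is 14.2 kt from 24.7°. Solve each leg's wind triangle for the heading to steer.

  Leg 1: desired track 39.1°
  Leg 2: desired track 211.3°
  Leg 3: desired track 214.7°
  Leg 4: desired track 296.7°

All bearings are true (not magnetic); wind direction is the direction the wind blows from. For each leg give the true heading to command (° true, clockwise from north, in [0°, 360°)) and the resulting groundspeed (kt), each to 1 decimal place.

Leg 1: desired track 39.1°; wind correction -1.0° → command heading 38.1°, groundspeed 184.2 kt
Leg 2: desired track 211.3°; wind correction +0.5° → command heading 211.8°, groundspeed 212.1 kt
Leg 3: desired track 214.7°; wind correction +0.7° → command heading 215.4°, groundspeed 212.0 kt
Leg 4: desired track 296.7°; wind correction +4.1° → command heading 300.8°, groundspeed 197.0 kt

Leg 1: heading=38.1°, groundspeed=184.2 kt
Leg 2: heading=211.8°, groundspeed=212.1 kt
Leg 3: heading=215.4°, groundspeed=212.0 kt
Leg 4: heading=300.8°, groundspeed=197.0 kt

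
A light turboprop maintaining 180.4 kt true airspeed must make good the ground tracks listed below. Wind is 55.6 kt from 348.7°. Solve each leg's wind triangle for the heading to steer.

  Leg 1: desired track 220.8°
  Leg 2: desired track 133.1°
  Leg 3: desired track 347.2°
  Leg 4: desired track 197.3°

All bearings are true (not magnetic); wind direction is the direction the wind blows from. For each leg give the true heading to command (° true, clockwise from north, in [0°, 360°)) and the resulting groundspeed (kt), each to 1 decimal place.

Leg 1: desired track 220.8°; wind correction +14.1° → command heading 234.9°, groundspeed 209.1 kt
Leg 2: desired track 133.1°; wind correction -10.3° → command heading 122.8°, groundspeed 222.7 kt
Leg 3: desired track 347.2°; wind correction +0.5° → command heading 347.7°, groundspeed 124.8 kt
Leg 4: desired track 197.3°; wind correction +8.5° → command heading 205.8°, groundspeed 227.2 kt

Leg 1: heading=234.9°, groundspeed=209.1 kt
Leg 2: heading=122.8°, groundspeed=222.7 kt
Leg 3: heading=347.7°, groundspeed=124.8 kt
Leg 4: heading=205.8°, groundspeed=227.2 kt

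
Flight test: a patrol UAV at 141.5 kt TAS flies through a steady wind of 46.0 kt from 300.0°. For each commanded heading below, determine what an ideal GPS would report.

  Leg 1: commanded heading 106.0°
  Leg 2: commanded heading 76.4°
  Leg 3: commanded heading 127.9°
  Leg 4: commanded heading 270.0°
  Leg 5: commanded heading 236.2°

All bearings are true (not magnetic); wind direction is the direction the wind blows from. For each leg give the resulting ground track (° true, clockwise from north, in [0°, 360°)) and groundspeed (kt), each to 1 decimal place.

Leg 1: track=109.4°, groundspeed=186.5 kt
Leg 2: track=86.7°, groundspeed=177.7 kt
Leg 3: track=126.0°, groundspeed=187.2 kt
Leg 4: track=257.3°, groundspeed=104.2 kt
Leg 5: track=217.4°, groundspeed=128.0 kt

Leg 1: heading 106.0°; drift +3.4° → track 109.4°, groundspeed 186.5 kt
Leg 2: heading 76.4°; drift +10.3° → track 86.7°, groundspeed 177.7 kt
Leg 3: heading 127.9°; drift -1.9° → track 126.0°, groundspeed 187.2 kt
Leg 4: heading 270.0°; drift -12.7° → track 257.3°, groundspeed 104.2 kt
Leg 5: heading 236.2°; drift -18.8° → track 217.4°, groundspeed 128.0 kt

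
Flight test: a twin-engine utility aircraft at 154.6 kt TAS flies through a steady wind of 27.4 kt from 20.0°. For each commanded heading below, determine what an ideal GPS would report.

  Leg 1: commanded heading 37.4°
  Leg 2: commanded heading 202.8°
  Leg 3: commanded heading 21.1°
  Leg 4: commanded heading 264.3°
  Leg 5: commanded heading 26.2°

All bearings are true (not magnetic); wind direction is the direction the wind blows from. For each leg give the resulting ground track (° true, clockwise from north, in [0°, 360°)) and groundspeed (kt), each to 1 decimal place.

Leg 1: track=41.0°, groundspeed=128.7 kt
Leg 2: track=202.4°, groundspeed=182.0 kt
Leg 3: track=21.3°, groundspeed=127.2 kt
Leg 4: track=255.9°, groundspeed=168.3 kt
Leg 5: track=27.5°, groundspeed=127.4 kt

Leg 1: heading 37.4°; drift +3.6° → track 41.0°, groundspeed 128.7 kt
Leg 2: heading 202.8°; drift -0.4° → track 202.4°, groundspeed 182.0 kt
Leg 3: heading 21.1°; drift +0.2° → track 21.3°, groundspeed 127.2 kt
Leg 4: heading 264.3°; drift -8.4° → track 255.9°, groundspeed 168.3 kt
Leg 5: heading 26.2°; drift +1.3° → track 27.5°, groundspeed 127.4 kt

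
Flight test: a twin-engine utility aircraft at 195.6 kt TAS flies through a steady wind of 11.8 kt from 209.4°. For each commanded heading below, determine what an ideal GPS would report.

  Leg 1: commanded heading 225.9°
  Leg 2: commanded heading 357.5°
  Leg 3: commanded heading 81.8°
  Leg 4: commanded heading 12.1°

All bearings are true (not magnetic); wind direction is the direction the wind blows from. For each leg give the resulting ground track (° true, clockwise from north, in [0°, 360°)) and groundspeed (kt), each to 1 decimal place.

Leg 1: track=226.9°, groundspeed=184.3 kt
Leg 2: track=359.2°, groundspeed=205.7 kt
Leg 3: track=79.2°, groundspeed=203.0 kt
Leg 4: track=13.1°, groundspeed=206.9 kt

Leg 1: heading 225.9°; drift +1.0° → track 226.9°, groundspeed 184.3 kt
Leg 2: heading 357.5°; drift +1.7° → track 359.2°, groundspeed 205.7 kt
Leg 3: heading 81.8°; drift -2.6° → track 79.2°, groundspeed 203.0 kt
Leg 4: heading 12.1°; drift +1.0° → track 13.1°, groundspeed 206.9 kt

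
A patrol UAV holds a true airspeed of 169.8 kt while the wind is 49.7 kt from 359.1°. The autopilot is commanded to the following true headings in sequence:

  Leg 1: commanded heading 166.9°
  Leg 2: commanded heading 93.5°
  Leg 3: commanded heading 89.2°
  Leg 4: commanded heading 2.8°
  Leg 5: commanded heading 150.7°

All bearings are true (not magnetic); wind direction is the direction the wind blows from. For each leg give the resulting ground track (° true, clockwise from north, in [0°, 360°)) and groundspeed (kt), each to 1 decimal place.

Leg 1: heading 166.9°; drift +2.8° → track 169.7°, groundspeed 218.6 kt
Leg 2: heading 93.5°; drift +15.9° → track 109.4°, groundspeed 180.5 kt
Leg 3: heading 89.2°; drift +16.3° → track 105.5°, groundspeed 177.0 kt
Leg 4: heading 2.8°; drift +1.5° → track 4.3°, groundspeed 120.2 kt
Leg 5: heading 150.7°; drift +6.3° → track 157.0°, groundspeed 214.8 kt

Leg 1: track=169.7°, groundspeed=218.6 kt
Leg 2: track=109.4°, groundspeed=180.5 kt
Leg 3: track=105.5°, groundspeed=177.0 kt
Leg 4: track=4.3°, groundspeed=120.2 kt
Leg 5: track=157.0°, groundspeed=214.8 kt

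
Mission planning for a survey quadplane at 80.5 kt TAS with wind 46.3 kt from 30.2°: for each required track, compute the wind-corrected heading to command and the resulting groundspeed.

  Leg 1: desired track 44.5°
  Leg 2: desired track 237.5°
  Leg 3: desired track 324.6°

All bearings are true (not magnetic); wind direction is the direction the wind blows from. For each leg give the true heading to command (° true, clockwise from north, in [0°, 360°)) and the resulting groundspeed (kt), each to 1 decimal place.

Leg 1: desired track 44.5°; wind correction -8.2° → command heading 36.3°, groundspeed 34.8 kt
Leg 2: desired track 237.5°; wind correction +15.3° → command heading 252.8°, groundspeed 118.8 kt
Leg 3: desired track 324.6°; wind correction +31.6° → command heading 356.2°, groundspeed 49.4 kt

Leg 1: heading=36.3°, groundspeed=34.8 kt
Leg 2: heading=252.8°, groundspeed=118.8 kt
Leg 3: heading=356.2°, groundspeed=49.4 kt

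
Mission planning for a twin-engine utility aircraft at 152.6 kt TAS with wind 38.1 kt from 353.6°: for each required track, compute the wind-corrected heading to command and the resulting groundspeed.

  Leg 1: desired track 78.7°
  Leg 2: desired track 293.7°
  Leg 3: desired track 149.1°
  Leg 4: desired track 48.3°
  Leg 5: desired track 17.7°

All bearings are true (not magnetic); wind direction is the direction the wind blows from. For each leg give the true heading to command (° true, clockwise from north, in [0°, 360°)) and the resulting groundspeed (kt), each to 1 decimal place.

Leg 1: desired track 78.7°; wind correction -14.4° → command heading 64.3°, groundspeed 144.5 kt
Leg 2: desired track 293.7°; wind correction +12.5° → command heading 306.2°, groundspeed 129.9 kt
Leg 3: desired track 149.1°; wind correction -5.9° → command heading 143.2°, groundspeed 186.4 kt
Leg 4: desired track 48.3°; wind correction -11.8° → command heading 36.5°, groundspeed 127.4 kt
Leg 5: desired track 17.7°; wind correction -5.9° → command heading 11.8°, groundspeed 117.0 kt

Leg 1: heading=64.3°, groundspeed=144.5 kt
Leg 2: heading=306.2°, groundspeed=129.9 kt
Leg 3: heading=143.2°, groundspeed=186.4 kt
Leg 4: heading=36.5°, groundspeed=127.4 kt
Leg 5: heading=11.8°, groundspeed=117.0 kt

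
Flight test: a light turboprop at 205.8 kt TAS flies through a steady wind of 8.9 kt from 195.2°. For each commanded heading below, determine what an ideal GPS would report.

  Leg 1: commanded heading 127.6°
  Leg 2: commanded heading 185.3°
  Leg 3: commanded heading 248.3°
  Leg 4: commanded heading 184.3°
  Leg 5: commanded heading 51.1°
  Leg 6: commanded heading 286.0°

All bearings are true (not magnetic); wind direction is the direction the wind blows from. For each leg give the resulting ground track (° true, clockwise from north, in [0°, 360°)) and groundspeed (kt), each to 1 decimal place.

Leg 1: track=125.3°, groundspeed=202.6 kt
Leg 2: track=184.9°, groundspeed=197.0 kt
Leg 3: track=250.3°, groundspeed=200.6 kt
Leg 4: track=183.8°, groundspeed=197.1 kt
Leg 5: track=49.7°, groundspeed=213.1 kt
Leg 6: track=288.5°, groundspeed=206.1 kt

Leg 1: heading 127.6°; drift -2.3° → track 125.3°, groundspeed 202.6 kt
Leg 2: heading 185.3°; drift -0.4° → track 184.9°, groundspeed 197.0 kt
Leg 3: heading 248.3°; drift +2.0° → track 250.3°, groundspeed 200.6 kt
Leg 4: heading 184.3°; drift -0.5° → track 183.8°, groundspeed 197.1 kt
Leg 5: heading 51.1°; drift -1.4° → track 49.7°, groundspeed 213.1 kt
Leg 6: heading 286.0°; drift +2.5° → track 288.5°, groundspeed 206.1 kt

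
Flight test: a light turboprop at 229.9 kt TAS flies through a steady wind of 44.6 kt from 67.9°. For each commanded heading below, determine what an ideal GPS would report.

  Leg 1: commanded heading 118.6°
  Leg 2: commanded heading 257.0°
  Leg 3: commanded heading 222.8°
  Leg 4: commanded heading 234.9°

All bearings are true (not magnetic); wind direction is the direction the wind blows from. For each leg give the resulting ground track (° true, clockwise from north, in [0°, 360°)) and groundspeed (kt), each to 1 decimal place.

Leg 1: track=128.3°, groundspeed=204.6 kt
Leg 2: track=255.5°, groundspeed=274.0 kt
Leg 3: track=226.8°, groundspeed=270.9 kt
Leg 4: track=237.0°, groundspeed=273.5 kt

Leg 1: heading 118.6°; drift +9.7° → track 128.3°, groundspeed 204.6 kt
Leg 2: heading 257.0°; drift -1.5° → track 255.5°, groundspeed 274.0 kt
Leg 3: heading 222.8°; drift +4.0° → track 226.8°, groundspeed 270.9 kt
Leg 4: heading 234.9°; drift +2.1° → track 237.0°, groundspeed 273.5 kt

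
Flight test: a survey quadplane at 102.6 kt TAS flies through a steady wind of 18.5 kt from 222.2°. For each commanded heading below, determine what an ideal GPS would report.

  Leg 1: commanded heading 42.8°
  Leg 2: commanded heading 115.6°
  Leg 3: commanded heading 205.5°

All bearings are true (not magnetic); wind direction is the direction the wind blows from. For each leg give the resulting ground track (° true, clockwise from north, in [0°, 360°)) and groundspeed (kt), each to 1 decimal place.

Leg 1: track=42.7°, groundspeed=121.1 kt
Leg 2: track=106.3°, groundspeed=109.3 kt
Leg 3: track=201.9°, groundspeed=85.0 kt

Leg 1: heading 42.8°; drift -0.1° → track 42.7°, groundspeed 121.1 kt
Leg 2: heading 115.6°; drift -9.3° → track 106.3°, groundspeed 109.3 kt
Leg 3: heading 205.5°; drift -3.6° → track 201.9°, groundspeed 85.0 kt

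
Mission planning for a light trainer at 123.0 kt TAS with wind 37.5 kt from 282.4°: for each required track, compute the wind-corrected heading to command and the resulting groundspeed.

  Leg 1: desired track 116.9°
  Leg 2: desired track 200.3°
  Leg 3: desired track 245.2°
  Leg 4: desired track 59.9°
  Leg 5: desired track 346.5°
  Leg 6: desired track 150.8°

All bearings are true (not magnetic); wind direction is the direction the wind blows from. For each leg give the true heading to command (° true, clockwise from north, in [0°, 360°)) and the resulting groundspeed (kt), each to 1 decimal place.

Leg 1: heading=121.3°, groundspeed=158.9 kt
Leg 2: heading=217.9°, groundspeed=112.1 kt
Leg 3: heading=255.8°, groundspeed=91.0 kt
Leg 4: heading=48.0°, groundspeed=148.0 kt
Leg 5: heading=330.6°, groundspeed=101.9 kt
Leg 6: heading=164.0°, groundspeed=144.7 kt

Leg 1: desired track 116.9°; wind correction +4.4° → command heading 121.3°, groundspeed 158.9 kt
Leg 2: desired track 200.3°; wind correction +17.6° → command heading 217.9°, groundspeed 112.1 kt
Leg 3: desired track 245.2°; wind correction +10.6° → command heading 255.8°, groundspeed 91.0 kt
Leg 4: desired track 59.9°; wind correction -11.9° → command heading 48.0°, groundspeed 148.0 kt
Leg 5: desired track 346.5°; wind correction -15.9° → command heading 330.6°, groundspeed 101.9 kt
Leg 6: desired track 150.8°; wind correction +13.2° → command heading 164.0°, groundspeed 144.7 kt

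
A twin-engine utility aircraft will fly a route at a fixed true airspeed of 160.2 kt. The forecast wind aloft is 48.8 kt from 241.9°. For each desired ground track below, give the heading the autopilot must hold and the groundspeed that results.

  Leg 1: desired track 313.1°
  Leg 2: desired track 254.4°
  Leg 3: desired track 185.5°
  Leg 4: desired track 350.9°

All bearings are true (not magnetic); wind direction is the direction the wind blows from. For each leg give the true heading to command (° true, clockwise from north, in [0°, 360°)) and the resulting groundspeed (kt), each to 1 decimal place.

Leg 1: desired track 313.1°; wind correction -16.8° → command heading 296.3°, groundspeed 137.7 kt
Leg 2: desired track 254.4°; wind correction -3.8° → command heading 250.6°, groundspeed 112.2 kt
Leg 3: desired track 185.5°; wind correction +14.7° → command heading 200.2°, groundspeed 128.0 kt
Leg 4: desired track 350.9°; wind correction -16.7° → command heading 334.2°, groundspeed 169.3 kt

Leg 1: heading=296.3°, groundspeed=137.7 kt
Leg 2: heading=250.6°, groundspeed=112.2 kt
Leg 3: heading=200.2°, groundspeed=128.0 kt
Leg 4: heading=334.2°, groundspeed=169.3 kt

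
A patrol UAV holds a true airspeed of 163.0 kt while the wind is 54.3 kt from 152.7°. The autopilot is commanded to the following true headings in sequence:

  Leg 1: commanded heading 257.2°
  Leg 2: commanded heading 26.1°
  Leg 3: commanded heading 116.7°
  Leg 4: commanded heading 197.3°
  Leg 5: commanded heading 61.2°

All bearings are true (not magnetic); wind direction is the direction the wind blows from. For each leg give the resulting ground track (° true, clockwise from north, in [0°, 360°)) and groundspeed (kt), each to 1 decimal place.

Leg 1: heading 257.2°; drift +16.6° → track 273.8°, groundspeed 184.3 kt
Leg 2: heading 26.1°; drift -12.6° → track 13.5°, groundspeed 200.2 kt
Leg 3: heading 116.7°; drift -15.0° → track 101.7°, groundspeed 123.3 kt
Leg 4: heading 197.3°; drift +17.0° → track 214.3°, groundspeed 130.1 kt
Leg 5: heading 61.2°; drift -18.3° → track 42.9°, groundspeed 173.1 kt

Leg 1: track=273.8°, groundspeed=184.3 kt
Leg 2: track=13.5°, groundspeed=200.2 kt
Leg 3: track=101.7°, groundspeed=123.3 kt
Leg 4: track=214.3°, groundspeed=130.1 kt
Leg 5: track=42.9°, groundspeed=173.1 kt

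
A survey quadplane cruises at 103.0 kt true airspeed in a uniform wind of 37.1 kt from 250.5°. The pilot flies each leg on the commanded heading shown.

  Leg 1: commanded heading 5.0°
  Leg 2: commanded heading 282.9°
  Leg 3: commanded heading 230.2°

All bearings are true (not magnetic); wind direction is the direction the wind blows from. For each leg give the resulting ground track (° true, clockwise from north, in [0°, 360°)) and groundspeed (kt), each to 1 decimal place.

Leg 1: heading 5.0°; drift +15.9° → track 20.9°, groundspeed 123.1 kt
Leg 2: heading 282.9°; drift +15.5° → track 298.4°, groundspeed 74.4 kt
Leg 3: heading 230.2°; drift -10.7° → track 219.5°, groundspeed 69.4 kt

Leg 1: track=20.9°, groundspeed=123.1 kt
Leg 2: track=298.4°, groundspeed=74.4 kt
Leg 3: track=219.5°, groundspeed=69.4 kt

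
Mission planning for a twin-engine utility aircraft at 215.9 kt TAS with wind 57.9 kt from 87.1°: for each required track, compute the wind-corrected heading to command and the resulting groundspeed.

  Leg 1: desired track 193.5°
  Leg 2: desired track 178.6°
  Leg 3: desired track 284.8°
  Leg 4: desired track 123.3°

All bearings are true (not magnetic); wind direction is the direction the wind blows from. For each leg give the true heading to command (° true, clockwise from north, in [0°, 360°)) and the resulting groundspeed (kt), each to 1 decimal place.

Leg 1: heading=178.6°, groundspeed=225.0 kt
Leg 2: heading=163.0°, groundspeed=209.5 kt
Leg 3: heading=289.5°, groundspeed=270.3 kt
Leg 4: heading=114.2°, groundspeed=166.5 kt

Leg 1: desired track 193.5°; wind correction -14.9° → command heading 178.6°, groundspeed 225.0 kt
Leg 2: desired track 178.6°; wind correction -15.6° → command heading 163.0°, groundspeed 209.5 kt
Leg 3: desired track 284.8°; wind correction +4.7° → command heading 289.5°, groundspeed 270.3 kt
Leg 4: desired track 123.3°; wind correction -9.1° → command heading 114.2°, groundspeed 166.5 kt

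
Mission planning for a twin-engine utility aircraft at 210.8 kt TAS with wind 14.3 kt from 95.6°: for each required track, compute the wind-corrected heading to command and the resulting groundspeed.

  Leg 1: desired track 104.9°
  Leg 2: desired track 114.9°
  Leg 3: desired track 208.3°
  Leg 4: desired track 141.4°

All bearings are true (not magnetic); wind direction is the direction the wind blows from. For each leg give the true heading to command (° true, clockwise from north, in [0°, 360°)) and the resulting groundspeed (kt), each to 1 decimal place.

Leg 1: heading=104.3°, groundspeed=196.7 kt
Leg 2: heading=113.6°, groundspeed=197.3 kt
Leg 3: heading=204.7°, groundspeed=215.9 kt
Leg 4: heading=138.6°, groundspeed=200.6 kt

Leg 1: desired track 104.9°; wind correction -0.6° → command heading 104.3°, groundspeed 196.7 kt
Leg 2: desired track 114.9°; wind correction -1.3° → command heading 113.6°, groundspeed 197.3 kt
Leg 3: desired track 208.3°; wind correction -3.6° → command heading 204.7°, groundspeed 215.9 kt
Leg 4: desired track 141.4°; wind correction -2.8° → command heading 138.6°, groundspeed 200.6 kt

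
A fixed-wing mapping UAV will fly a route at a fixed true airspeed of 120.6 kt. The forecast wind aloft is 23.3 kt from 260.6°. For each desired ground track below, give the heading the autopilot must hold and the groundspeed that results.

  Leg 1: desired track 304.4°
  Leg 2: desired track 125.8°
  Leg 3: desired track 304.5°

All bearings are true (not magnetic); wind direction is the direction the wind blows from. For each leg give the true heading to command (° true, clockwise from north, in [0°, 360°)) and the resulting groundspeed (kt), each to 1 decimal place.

Leg 1: desired track 304.4°; wind correction -7.7° → command heading 296.7°, groundspeed 102.7 kt
Leg 2: desired track 125.8°; wind correction +7.9° → command heading 133.7°, groundspeed 135.9 kt
Leg 3: desired track 304.5°; wind correction -7.7° → command heading 296.8°, groundspeed 102.7 kt

Leg 1: heading=296.7°, groundspeed=102.7 kt
Leg 2: heading=133.7°, groundspeed=135.9 kt
Leg 3: heading=296.8°, groundspeed=102.7 kt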